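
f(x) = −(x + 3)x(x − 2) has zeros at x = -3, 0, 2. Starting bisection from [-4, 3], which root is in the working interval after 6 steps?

-3

midpoint -0.5: f = -3.125 < 0 → [-4, -0.5]
midpoint -2.25: f = -7.171875 < 0 → [-4, -2.25]
midpoint -3.125: f = 2.001953 > 0 → [-3.125, -2.25]
midpoint -2.6875: f = -3.9368 < 0 → [-3.125, -2.6875]
midpoint -2.90625: f = -1.3368 < 0 → [-3.125, -2.90625]
midpoint -3.015625: f = 0.2363 > 0 → [-3.015625, -2.90625]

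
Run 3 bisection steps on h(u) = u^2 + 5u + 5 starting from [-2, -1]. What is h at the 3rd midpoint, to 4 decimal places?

u = -1.5 gives h = -0.25, negative; keep [-1.5, -1]
u = -1.25 gives h = 0.3125, positive; keep [-1.5, -1.25]
u = -1.375 gives h = 0.015625, positive; keep [-1.5, -1.375]

0.0156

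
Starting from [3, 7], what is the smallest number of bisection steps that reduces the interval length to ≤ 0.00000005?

27

Width after n steps is 4/2^n. Need 2^n ≥ 4/0.00000005 = 80000000.
2^26 = 67108864 < 80000000 ≤ 2^27 = 134217728, so n = 27.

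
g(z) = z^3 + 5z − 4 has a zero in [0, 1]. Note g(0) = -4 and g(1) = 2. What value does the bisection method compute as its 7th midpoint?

0.7265625

g(0.5) = -1.375 < 0, so the root lies in [0.5, 1]
g(0.75) = 0.171875 > 0, so the root lies in [0.5, 0.75]
g(0.625) = -0.630859 < 0, so the root lies in [0.625, 0.75]
g(0.6875) = -0.2375 < 0, so the root lies in [0.6875, 0.75]
g(0.71875) = -0.0349 < 0, so the root lies in [0.71875, 0.75]
g(0.734375) = 0.0679 > 0, so the root lies in [0.71875, 0.734375]
g(0.7265625) = 0.0164 > 0, so the root lies in [0.71875, 0.7265625]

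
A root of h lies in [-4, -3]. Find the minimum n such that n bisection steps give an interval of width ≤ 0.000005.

Width after n steps is 1/2^n. Need 2^n ≥ 1/0.000005 = 200000.
2^17 = 131072 < 200000 ≤ 2^18 = 262144, so n = 18.

18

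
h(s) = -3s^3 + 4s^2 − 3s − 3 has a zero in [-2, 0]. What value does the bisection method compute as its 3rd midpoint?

-0.75

h(-1) = 7 > 0, so the root lies in [-1, 0]
h(-0.5) = -0.125 < 0, so the root lies in [-1, -0.5]
h(-0.75) = 2.765625 > 0, so the root lies in [-0.75, -0.5]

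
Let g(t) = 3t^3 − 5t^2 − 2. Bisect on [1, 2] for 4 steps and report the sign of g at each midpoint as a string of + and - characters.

g(1.5) = -3.125 < 0, so the root lies in [1.5, 2]
g(1.75) = -1.234375 < 0, so the root lies in [1.75, 2]
g(1.875) = 0.197266 > 0, so the root lies in [1.75, 1.875]
g(1.8125) = -0.5627 < 0, so the root lies in [1.8125, 1.875]

--+-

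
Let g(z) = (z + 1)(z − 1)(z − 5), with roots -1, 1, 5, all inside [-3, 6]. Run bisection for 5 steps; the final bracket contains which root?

z = 1.5 gives g = -4.375, negative; keep [1.5, 6]
z = 3.75 gives g = -16.328125, negative; keep [3.75, 6]
z = 4.875 gives g = -2.845703, negative; keep [4.875, 6]
z = 5.4375 gives g = 12.4978, positive; keep [4.875, 5.4375]
z = 5.15625 gives g = 3.998, positive; keep [4.875, 5.15625]

5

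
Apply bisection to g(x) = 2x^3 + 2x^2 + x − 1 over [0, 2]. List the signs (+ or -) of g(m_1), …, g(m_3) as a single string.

g(1) = 4 > 0, so the root lies in [0, 1]
g(0.5) = 0.25 > 0, so the root lies in [0, 0.5]
g(0.25) = -0.59375 < 0, so the root lies in [0.25, 0.5]

++-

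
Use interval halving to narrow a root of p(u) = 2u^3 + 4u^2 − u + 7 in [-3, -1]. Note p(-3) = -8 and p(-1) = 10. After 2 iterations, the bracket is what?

[-3, -2.5]

midpoint -2: p = 9 > 0 → [-3, -2]
midpoint -2.5: p = 3.25 > 0 → [-3, -2.5]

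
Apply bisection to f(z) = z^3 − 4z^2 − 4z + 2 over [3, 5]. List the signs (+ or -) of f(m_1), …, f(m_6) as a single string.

z = 4 gives f = -14, negative; keep [4, 5]
z = 4.5 gives f = -5.875, negative; keep [4.5, 5]
z = 4.75 gives f = -0.078125, negative; keep [4.75, 5]
z = 4.875 gives f = 3.2949, positive; keep [4.75, 4.875]
z = 4.8125 gives f = 1.5676, positive; keep [4.75, 4.8125]
z = 4.78125 gives f = 0.7346, positive; keep [4.75, 4.78125]

---+++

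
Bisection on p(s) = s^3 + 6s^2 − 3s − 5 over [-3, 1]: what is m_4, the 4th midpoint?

midpoint -1: p = 3 > 0 → [-1, 1]
midpoint 0: p = -5 < 0 → [-1, 0]
midpoint -0.5: p = -2.125 < 0 → [-1, -0.5]
midpoint -0.75: p = 0.2031 > 0 → [-0.75, -0.5]

-0.75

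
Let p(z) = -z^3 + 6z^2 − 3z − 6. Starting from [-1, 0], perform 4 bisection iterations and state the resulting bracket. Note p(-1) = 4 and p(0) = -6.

[-0.75, -0.6875]

m = -0.5, p(m) = -2.875 (−); new bracket [-1, -0.5]
m = -0.75, p(m) = 0.046875 (+); new bracket [-0.75, -0.5]
m = -0.625, p(m) = -1.537109 (−); new bracket [-0.75, -0.625]
m = -0.6875, p(m) = -0.7766 (−); new bracket [-0.75, -0.6875]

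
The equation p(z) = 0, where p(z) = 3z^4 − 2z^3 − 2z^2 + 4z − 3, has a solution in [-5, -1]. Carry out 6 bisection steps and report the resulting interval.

p(-3) = 264 > 0, so the root lies in [-3, -1]
p(-2) = 45 > 0, so the root lies in [-2, -1]
p(-1.5) = 8.4375 > 0, so the root lies in [-1.5, -1]
p(-1.25) = 0.1055 > 0, so the root lies in [-1.25, -1]
p(-1.125) = -2.3782 < 0, so the root lies in [-1.25, -1.125]
p(-1.1875) = -1.2556 < 0, so the root lies in [-1.25, -1.1875]

[-1.25, -1.1875]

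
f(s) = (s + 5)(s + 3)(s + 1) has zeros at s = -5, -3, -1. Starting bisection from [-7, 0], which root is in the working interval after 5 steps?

f(-3.5) = 1.875 > 0, so the root lies in [-7, -3.5]
f(-5.25) = -2.390625 < 0, so the root lies in [-5.25, -3.5]
f(-4.375) = 2.900391 > 0, so the root lies in [-5.25, -4.375]
f(-4.8125) = 1.2957 > 0, so the root lies in [-5.25, -4.8125]
f(-5.03125) = -0.2559 < 0, so the root lies in [-5.03125, -4.8125]

-5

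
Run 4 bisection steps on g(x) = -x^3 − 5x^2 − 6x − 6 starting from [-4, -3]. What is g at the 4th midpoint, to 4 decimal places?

midpoint -3.5: g = -3.375 < 0 → [-4, -3.5]
midpoint -3.75: g = -1.078125 < 0 → [-4, -3.75]
midpoint -3.875: g = 0.357422 > 0 → [-3.875, -3.75]
midpoint -3.8125: g = -0.3855 < 0 → [-3.875, -3.8125]

-0.3855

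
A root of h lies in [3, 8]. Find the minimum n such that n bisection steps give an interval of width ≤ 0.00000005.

Width after n steps is 5/2^n. Need 2^n ≥ 5/0.00000005 = 100000000.
2^26 = 67108864 < 100000000 ≤ 2^27 = 134217728, so n = 27.

27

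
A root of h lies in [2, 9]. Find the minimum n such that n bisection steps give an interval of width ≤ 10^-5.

20

Width after n steps is 7/2^n. Need 2^n ≥ 7/10^-5 = 700000.
2^19 = 524288 < 700000 ≤ 2^20 = 1048576, so n = 20.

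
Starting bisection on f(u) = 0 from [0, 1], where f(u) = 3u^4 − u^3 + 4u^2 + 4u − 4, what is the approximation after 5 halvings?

0.59375

midpoint 0.5: f = -0.9375 < 0 → [0.5, 1]
midpoint 0.75: f = 1.777344 > 0 → [0.5, 0.75]
midpoint 0.625: f = 0.276123 > 0 → [0.5, 0.625]
midpoint 0.5625: f = -0.362 < 0 → [0.5625, 0.625]
midpoint 0.59375: f = -0.0513 < 0 → [0.59375, 0.625]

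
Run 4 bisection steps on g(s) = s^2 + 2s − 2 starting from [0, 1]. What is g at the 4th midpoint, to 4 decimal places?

-0.1523

g(0.5) = -0.75 < 0, so the root lies in [0.5, 1]
g(0.75) = 0.0625 > 0, so the root lies in [0.5, 0.75]
g(0.625) = -0.359375 < 0, so the root lies in [0.625, 0.75]
g(0.6875) = -0.1523 < 0, so the root lies in [0.6875, 0.75]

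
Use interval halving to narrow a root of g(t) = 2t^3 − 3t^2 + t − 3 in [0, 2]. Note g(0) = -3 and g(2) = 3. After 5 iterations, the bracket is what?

[1.6875, 1.75]

m = 1, g(m) = -3 (−); new bracket [1, 2]
m = 1.5, g(m) = -1.5 (−); new bracket [1.5, 2]
m = 1.75, g(m) = 0.28125 (+); new bracket [1.5, 1.75]
m = 1.625, g(m) = -0.7148 (−); new bracket [1.625, 1.75]
m = 1.6875, g(m) = -0.2446 (−); new bracket [1.6875, 1.75]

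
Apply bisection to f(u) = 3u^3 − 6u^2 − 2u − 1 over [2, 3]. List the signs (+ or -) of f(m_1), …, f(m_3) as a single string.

midpoint 2.5: f = 3.375 > 0 → [2, 2.5]
midpoint 2.25: f = -1.703125 < 0 → [2.25, 2.5]
midpoint 2.375: f = 0.595703 > 0 → [2.25, 2.375]

+-+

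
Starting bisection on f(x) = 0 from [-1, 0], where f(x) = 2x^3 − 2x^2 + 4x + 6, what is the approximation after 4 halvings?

m = -0.5, f(m) = 3.25 (+); new bracket [-1, -0.5]
m = -0.75, f(m) = 1.03125 (+); new bracket [-1, -0.75]
m = -0.875, f(m) = -0.371094 (−); new bracket [-0.875, -0.75]
m = -0.8125, f(m) = 0.3569 (+); new bracket [-0.875, -0.8125]

-0.8125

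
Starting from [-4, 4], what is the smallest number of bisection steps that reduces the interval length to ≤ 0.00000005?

Width after n steps is 8/2^n. Need 2^n ≥ 8/0.00000005 = 160000000.
2^27 = 134217728 < 160000000 ≤ 2^28 = 268435456, so n = 28.

28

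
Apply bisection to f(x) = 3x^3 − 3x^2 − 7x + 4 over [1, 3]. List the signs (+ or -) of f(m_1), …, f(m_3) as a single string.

+--

midpoint 2: f = 2 > 0 → [1, 2]
midpoint 1.5: f = -3.125 < 0 → [1.5, 2]
midpoint 1.75: f = -1.359375 < 0 → [1.75, 2]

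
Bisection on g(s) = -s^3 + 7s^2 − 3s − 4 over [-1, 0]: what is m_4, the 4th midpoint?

s = -0.5 gives g = -0.625, negative; keep [-1, -0.5]
s = -0.75 gives g = 2.609375, positive; keep [-0.75, -0.5]
s = -0.625 gives g = 0.853516, positive; keep [-0.625, -0.5]
s = -0.5625 gives g = 0.0803, positive; keep [-0.5625, -0.5]

-0.5625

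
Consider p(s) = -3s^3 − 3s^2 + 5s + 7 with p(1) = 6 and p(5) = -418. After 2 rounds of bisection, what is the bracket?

[1, 2]

p(3) = -86 < 0, so the root lies in [1, 3]
p(2) = -19 < 0, so the root lies in [1, 2]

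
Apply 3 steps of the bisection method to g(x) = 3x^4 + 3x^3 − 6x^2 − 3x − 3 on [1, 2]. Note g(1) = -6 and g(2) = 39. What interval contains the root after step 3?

midpoint 1.5: g = 4.3125 > 0 → [1, 1.5]
midpoint 1.25: g = -2.941406 < 0 → [1.25, 1.5]
midpoint 1.375: g = 0.053467 > 0 → [1.25, 1.375]

[1.25, 1.375]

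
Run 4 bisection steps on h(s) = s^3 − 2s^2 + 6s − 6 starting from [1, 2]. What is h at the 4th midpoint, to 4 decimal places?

-0.0208

midpoint 1.5: h = 1.875 > 0 → [1, 1.5]
midpoint 1.25: h = 0.328125 > 0 → [1, 1.25]
midpoint 1.125: h = -0.357422 < 0 → [1.125, 1.25]
midpoint 1.1875: h = -0.0208 < 0 → [1.1875, 1.25]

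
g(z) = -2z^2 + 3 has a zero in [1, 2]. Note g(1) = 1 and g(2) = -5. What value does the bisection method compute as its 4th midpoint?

1.1875

midpoint 1.5: g = -1.5 < 0 → [1, 1.5]
midpoint 1.25: g = -0.125 < 0 → [1, 1.25]
midpoint 1.125: g = 0.46875 > 0 → [1.125, 1.25]
midpoint 1.1875: g = 0.1797 > 0 → [1.1875, 1.25]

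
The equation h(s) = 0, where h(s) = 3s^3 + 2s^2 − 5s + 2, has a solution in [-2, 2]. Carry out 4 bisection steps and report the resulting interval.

m = 0, h(m) = 2 (+); new bracket [-2, 0]
m = -1, h(m) = 6 (+); new bracket [-2, -1]
m = -1.5, h(m) = 3.875 (+); new bracket [-2, -1.5]
m = -1.75, h(m) = 0.7969 (+); new bracket [-2, -1.75]

[-2, -1.75]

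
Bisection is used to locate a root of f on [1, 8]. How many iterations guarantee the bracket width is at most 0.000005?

21

Width after n steps is 7/2^n. Need 2^n ≥ 7/0.000005 = 1400000.
2^20 = 1048576 < 1400000 ≤ 2^21 = 2097152, so n = 21.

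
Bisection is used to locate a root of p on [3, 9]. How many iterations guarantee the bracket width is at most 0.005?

Width after n steps is 6/2^n. Need 2^n ≥ 6/0.005 = 1200.
2^10 = 1024 < 1200 ≤ 2^11 = 2048, so n = 11.

11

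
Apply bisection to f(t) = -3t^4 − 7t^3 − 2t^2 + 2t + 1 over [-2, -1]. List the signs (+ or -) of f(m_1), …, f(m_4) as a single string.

t = -1.5 gives f = 1.9375, positive; keep [-2, -1.5]
t = -1.75 gives f = 0.753906, positive; keep [-2, -1.75]
t = -1.875 gives f = -0.717529, negative; keep [-1.875, -1.75]
t = -1.8125 gives f = 0.1084, positive; keep [-1.875, -1.8125]

++-+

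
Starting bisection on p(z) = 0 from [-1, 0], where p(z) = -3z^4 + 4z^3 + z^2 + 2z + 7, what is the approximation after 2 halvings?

-0.75

m = -0.5, p(m) = 5.5625 (+); new bracket [-1, -0.5]
m = -0.75, p(m) = 3.425781 (+); new bracket [-1, -0.75]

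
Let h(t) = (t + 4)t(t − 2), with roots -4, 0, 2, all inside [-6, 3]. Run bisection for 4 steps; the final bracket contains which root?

m = -1.5, h(m) = 13.125 (+); new bracket [-6, -1.5]
m = -3.75, h(m) = 5.390625 (+); new bracket [-6, -3.75]
m = -4.875, h(m) = -29.326172 (−); new bracket [-4.875, -3.75]
m = -4.3125, h(m) = -8.5071 (−); new bracket [-4.3125, -3.75]

-4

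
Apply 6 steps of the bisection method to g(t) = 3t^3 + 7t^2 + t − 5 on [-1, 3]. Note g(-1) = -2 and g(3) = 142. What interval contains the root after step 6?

[0.6875, 0.75]

m = 1, g(m) = 6 (+); new bracket [-1, 1]
m = 0, g(m) = -5 (−); new bracket [0, 1]
m = 0.5, g(m) = -2.375 (−); new bracket [0.5, 1]
m = 0.75, g(m) = 0.9531 (+); new bracket [0.5, 0.75]
m = 0.625, g(m) = -0.9082 (−); new bracket [0.625, 0.75]
m = 0.6875, g(m) = -0.0291 (−); new bracket [0.6875, 0.75]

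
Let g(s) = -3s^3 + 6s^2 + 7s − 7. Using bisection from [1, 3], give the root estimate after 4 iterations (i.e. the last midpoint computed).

midpoint 2: g = 7 > 0 → [2, 3]
midpoint 2.5: g = 1.125 > 0 → [2.5, 3]
midpoint 2.75: g = -4.765625 < 0 → [2.5, 2.75]
midpoint 2.625: g = -1.5449 < 0 → [2.5, 2.625]

2.625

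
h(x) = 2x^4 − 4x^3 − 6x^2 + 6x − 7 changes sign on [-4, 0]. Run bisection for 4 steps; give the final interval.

[-1.75, -1.5]

x = -2 gives h = 21, positive; keep [-2, 0]
x = -1 gives h = -13, negative; keep [-2, -1]
x = -1.5 gives h = -5.875, negative; keep [-2, -1.5]
x = -1.75 gives h = 4.3203, positive; keep [-1.75, -1.5]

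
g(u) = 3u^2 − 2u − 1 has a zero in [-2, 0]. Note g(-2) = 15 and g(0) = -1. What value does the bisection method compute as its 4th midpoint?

-0.375

u = -1 gives g = 4, positive; keep [-1, 0]
u = -0.5 gives g = 0.75, positive; keep [-0.5, 0]
u = -0.25 gives g = -0.3125, negative; keep [-0.5, -0.25]
u = -0.375 gives g = 0.1719, positive; keep [-0.375, -0.25]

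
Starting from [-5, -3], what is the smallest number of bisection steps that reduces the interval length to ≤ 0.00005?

16

Width after n steps is 2/2^n. Need 2^n ≥ 2/0.00005 = 40000.
2^15 = 32768 < 40000 ≤ 2^16 = 65536, so n = 16.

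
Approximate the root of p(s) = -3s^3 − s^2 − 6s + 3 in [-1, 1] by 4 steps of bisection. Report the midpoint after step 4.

0.375

midpoint 0: p = 3 > 0 → [0, 1]
midpoint 0.5: p = -0.625 < 0 → [0, 0.5]
midpoint 0.25: p = 1.390625 > 0 → [0.25, 0.5]
midpoint 0.375: p = 0.4512 > 0 → [0.375, 0.5]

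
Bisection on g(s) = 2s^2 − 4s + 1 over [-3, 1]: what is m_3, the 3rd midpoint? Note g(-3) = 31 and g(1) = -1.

0.5

g(-1) = 7 > 0, so the root lies in [-1, 1]
g(0) = 1 > 0, so the root lies in [0, 1]
g(0.5) = -0.5 < 0, so the root lies in [0, 0.5]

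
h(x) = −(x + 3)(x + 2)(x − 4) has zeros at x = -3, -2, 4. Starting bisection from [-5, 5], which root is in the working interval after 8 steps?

4

m = 0, h(m) = 24 (+); new bracket [0, 5]
m = 2.5, h(m) = 37.125 (+); new bracket [2.5, 5]
m = 3.75, h(m) = 9.703125 (+); new bracket [3.75, 5]
m = 4.375, h(m) = -17.6309 (−); new bracket [3.75, 4.375]
m = 4.0625, h(m) = -2.676 (−); new bracket [3.75, 4.0625]
m = 3.90625, h(m) = 3.8241 (+); new bracket [3.90625, 4.0625]
m = 3.984375, h(m) = 0.6531 (+); new bracket [3.984375, 4.0625]
m = 4.0234375, h(m) = -0.9915 (−); new bracket [3.984375, 4.0234375]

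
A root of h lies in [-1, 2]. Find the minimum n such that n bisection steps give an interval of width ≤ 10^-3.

12

Width after n steps is 3/2^n. Need 2^n ≥ 3/10^-3 = 3000.
2^11 = 2048 < 3000 ≤ 2^12 = 4096, so n = 12.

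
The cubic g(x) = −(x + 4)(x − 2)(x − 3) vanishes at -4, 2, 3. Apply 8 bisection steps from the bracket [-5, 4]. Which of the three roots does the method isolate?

g(-0.5) = -30.625 < 0, so the root lies in [-5, -0.5]
g(-2.75) = -34.140625 < 0, so the root lies in [-5, -2.75]
g(-3.875) = -5.048828 < 0, so the root lies in [-5, -3.875]
g(-4.4375) = 20.947 > 0, so the root lies in [-4.4375, -3.875]
g(-4.15625) = 6.8837 > 0, so the root lies in [-4.15625, -3.875]
g(-4.015625) = 0.6594 > 0, so the root lies in [-4.015625, -3.875]
g(-3.9453125) = -2.2582 < 0, so the root lies in [-4.015625, -3.9453125]
g(-3.98046875) = -0.8154 < 0, so the root lies in [-4.015625, -3.98046875]

-4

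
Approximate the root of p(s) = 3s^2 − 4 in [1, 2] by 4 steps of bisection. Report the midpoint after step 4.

p(1.5) = 2.75 > 0, so the root lies in [1, 1.5]
p(1.25) = 0.6875 > 0, so the root lies in [1, 1.25]
p(1.125) = -0.203125 < 0, so the root lies in [1.125, 1.25]
p(1.1875) = 0.2305 > 0, so the root lies in [1.125, 1.1875]

1.1875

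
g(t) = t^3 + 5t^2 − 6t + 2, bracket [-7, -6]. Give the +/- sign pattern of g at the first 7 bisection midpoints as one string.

----++-

g(-6.5) = -22.375 < 0, so the root lies in [-6.5, -6]
g(-6.25) = -9.328125 < 0, so the root lies in [-6.25, -6]
g(-6.125) = -3.455078 < 0, so the root lies in [-6.125, -6]
g(-6.0625) = -0.676 < 0, so the root lies in [-6.0625, -6]
g(-6.03125) = 0.6748 > 0, so the root lies in [-6.0625, -6.03125]
g(-6.046875) = 0.0026 > 0, so the root lies in [-6.0625, -6.046875]
g(-6.0546875) = -0.3359 < 0, so the root lies in [-6.0546875, -6.046875]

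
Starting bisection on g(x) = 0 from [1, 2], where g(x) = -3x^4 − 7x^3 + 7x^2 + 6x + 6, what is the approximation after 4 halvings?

x = 1.5 gives g = -8.0625, negative; keep [1, 1.5]
x = 1.25 gives g = 3.441406, positive; keep [1.25, 1.5]
x = 1.375 gives g = -1.436279, negative; keep [1.25, 1.375]
x = 1.3125 gives g = 1.2041, positive; keep [1.3125, 1.375]

1.3125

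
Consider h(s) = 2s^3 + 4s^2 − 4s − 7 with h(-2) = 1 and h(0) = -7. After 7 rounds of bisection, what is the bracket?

s = -1 gives h = -1, negative; keep [-2, -1]
s = -1.5 gives h = 1.25, positive; keep [-1.5, -1]
s = -1.25 gives h = 0.34375, positive; keep [-1.25, -1]
s = -1.125 gives h = -0.2852, negative; keep [-1.25, -1.125]
s = -1.1875 gives h = 0.0415, positive; keep [-1.1875, -1.125]
s = -1.15625 gives h = -0.119, negative; keep [-1.1875, -1.15625]
s = -1.171875 gives h = -0.038, negative; keep [-1.1875, -1.171875]

[-1.1875, -1.171875]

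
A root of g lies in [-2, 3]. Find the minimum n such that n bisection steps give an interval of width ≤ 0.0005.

14

Width after n steps is 5/2^n. Need 2^n ≥ 5/0.0005 = 10000.
2^13 = 8192 < 10000 ≤ 2^14 = 16384, so n = 14.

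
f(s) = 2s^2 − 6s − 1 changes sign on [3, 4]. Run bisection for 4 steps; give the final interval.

[3.125, 3.1875]

m = 3.5, f(m) = 2.5 (+); new bracket [3, 3.5]
m = 3.25, f(m) = 0.625 (+); new bracket [3, 3.25]
m = 3.125, f(m) = -0.21875 (−); new bracket [3.125, 3.25]
m = 3.1875, f(m) = 0.1953 (+); new bracket [3.125, 3.1875]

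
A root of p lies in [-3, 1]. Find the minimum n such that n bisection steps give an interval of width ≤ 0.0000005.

23

Width after n steps is 4/2^n. Need 2^n ≥ 4/0.0000005 = 8000000.
2^22 = 4194304 < 8000000 ≤ 2^23 = 8388608, so n = 23.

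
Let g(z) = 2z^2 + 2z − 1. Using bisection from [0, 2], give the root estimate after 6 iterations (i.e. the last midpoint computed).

g(1) = 3 > 0, so the root lies in [0, 1]
g(0.5) = 0.5 > 0, so the root lies in [0, 0.5]
g(0.25) = -0.375 < 0, so the root lies in [0.25, 0.5]
g(0.375) = 0.0312 > 0, so the root lies in [0.25, 0.375]
g(0.3125) = -0.1797 < 0, so the root lies in [0.3125, 0.375]
g(0.34375) = -0.0762 < 0, so the root lies in [0.34375, 0.375]

0.34375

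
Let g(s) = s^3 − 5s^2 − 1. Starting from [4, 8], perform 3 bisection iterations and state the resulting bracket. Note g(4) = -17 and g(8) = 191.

m = 6, g(m) = 35 (+); new bracket [4, 6]
m = 5, g(m) = -1 (−); new bracket [5, 6]
m = 5.5, g(m) = 14.125 (+); new bracket [5, 5.5]

[5, 5.5]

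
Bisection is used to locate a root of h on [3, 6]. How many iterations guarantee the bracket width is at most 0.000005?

20

Width after n steps is 3/2^n. Need 2^n ≥ 3/0.000005 = 600000.
2^19 = 524288 < 600000 ≤ 2^20 = 1048576, so n = 20.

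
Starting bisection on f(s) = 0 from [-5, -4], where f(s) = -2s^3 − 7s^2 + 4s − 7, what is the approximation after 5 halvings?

f(-4.5) = 15.5 > 0, so the root lies in [-4.5, -4]
f(-4.25) = 3.09375 > 0, so the root lies in [-4.25, -4]
f(-4.125) = -2.230469 < 0, so the root lies in [-4.25, -4.125]
f(-4.1875) = 0.3608 > 0, so the root lies in [-4.1875, -4.125]
f(-4.15625) = -0.9523 < 0, so the root lies in [-4.1875, -4.15625]

-4.15625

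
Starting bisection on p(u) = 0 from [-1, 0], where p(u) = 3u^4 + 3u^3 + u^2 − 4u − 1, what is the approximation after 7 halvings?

-0.2421875

u = -0.5 gives p = 1.0625, positive; keep [-0.5, 0]
u = -0.25 gives p = 0.027344, positive; keep [-0.25, 0]
u = -0.125 gives p = -0.489502, negative; keep [-0.25, -0.125]
u = -0.1875 gives p = -0.2309, negative; keep [-0.25, -0.1875]
u = -0.21875 gives p = -0.1017, negative; keep [-0.25, -0.21875]
u = -0.234375 gives p = -0.0371, negative; keep [-0.25, -0.234375]
u = -0.2421875 gives p = -0.0049, negative; keep [-0.25, -0.2421875]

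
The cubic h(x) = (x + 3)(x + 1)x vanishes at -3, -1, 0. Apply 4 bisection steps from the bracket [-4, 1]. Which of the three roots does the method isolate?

-3

midpoint -1.5: h = 1.125 > 0 → [-4, -1.5]
midpoint -2.75: h = 1.203125 > 0 → [-4, -2.75]
midpoint -3.375: h = -3.005859 < 0 → [-3.375, -2.75]
midpoint -3.0625: h = -0.3948 < 0 → [-3.0625, -2.75]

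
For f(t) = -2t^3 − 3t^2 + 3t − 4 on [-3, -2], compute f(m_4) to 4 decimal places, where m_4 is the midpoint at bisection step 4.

midpoint -2.5: f = 1 > 0 → [-2.5, -2]
midpoint -2.25: f = -3.15625 < 0 → [-2.5, -2.25]
midpoint -2.375: f = -1.253906 < 0 → [-2.5, -2.375]
midpoint -2.4375: f = -0.1724 < 0 → [-2.5, -2.4375]

-0.1724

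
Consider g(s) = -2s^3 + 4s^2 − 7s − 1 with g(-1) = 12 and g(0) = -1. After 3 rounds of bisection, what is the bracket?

[-0.25, -0.125]

g(-0.5) = 3.75 > 0, so the root lies in [-0.5, 0]
g(-0.25) = 1.03125 > 0, so the root lies in [-0.25, 0]
g(-0.125) = -0.058594 < 0, so the root lies in [-0.25, -0.125]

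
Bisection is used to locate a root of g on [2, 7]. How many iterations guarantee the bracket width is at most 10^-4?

16

Width after n steps is 5/2^n. Need 2^n ≥ 5/10^-4 = 50000.
2^15 = 32768 < 50000 ≤ 2^16 = 65536, so n = 16.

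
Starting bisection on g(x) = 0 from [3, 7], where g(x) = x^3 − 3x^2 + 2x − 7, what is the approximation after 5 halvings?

3.125

midpoint 5: g = 53 > 0 → [3, 5]
midpoint 4: g = 17 > 0 → [3, 4]
midpoint 3.5: g = 6.125 > 0 → [3, 3.5]
midpoint 3.25: g = 2.1406 > 0 → [3, 3.25]
midpoint 3.125: g = 0.4707 > 0 → [3, 3.125]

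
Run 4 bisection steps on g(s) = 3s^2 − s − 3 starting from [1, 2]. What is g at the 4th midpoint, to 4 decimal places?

0.0430

midpoint 1.5: g = 2.25 > 0 → [1, 1.5]
midpoint 1.25: g = 0.4375 > 0 → [1, 1.25]
midpoint 1.125: g = -0.328125 < 0 → [1.125, 1.25]
midpoint 1.1875: g = 0.043 > 0 → [1.125, 1.1875]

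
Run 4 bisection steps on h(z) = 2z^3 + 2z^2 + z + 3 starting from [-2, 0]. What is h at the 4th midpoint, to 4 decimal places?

0.2070

h(-1) = 2 > 0, so the root lies in [-2, -1]
h(-1.5) = -0.75 < 0, so the root lies in [-1.5, -1]
h(-1.25) = 0.96875 > 0, so the root lies in [-1.5, -1.25]
h(-1.375) = 0.207 > 0, so the root lies in [-1.5, -1.375]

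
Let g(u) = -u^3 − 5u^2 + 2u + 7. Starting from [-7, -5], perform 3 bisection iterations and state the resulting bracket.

[-5.25, -5]

m = -6, g(m) = 31 (+); new bracket [-6, -5]
m = -5.5, g(m) = 11.125 (+); new bracket [-5.5, -5]
m = -5.25, g(m) = 3.390625 (+); new bracket [-5.25, -5]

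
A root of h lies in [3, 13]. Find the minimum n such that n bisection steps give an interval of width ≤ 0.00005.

18

Width after n steps is 10/2^n. Need 2^n ≥ 10/0.00005 = 200000.
2^17 = 131072 < 200000 ≤ 2^18 = 262144, so n = 18.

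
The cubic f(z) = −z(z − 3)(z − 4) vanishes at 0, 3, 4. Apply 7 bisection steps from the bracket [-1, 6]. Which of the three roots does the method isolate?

m = 2.5, f(m) = -1.875 (−); new bracket [-1, 2.5]
m = 0.75, f(m) = -5.484375 (−); new bracket [-1, 0.75]
m = -0.125, f(m) = 1.611328 (+); new bracket [-0.125, 0.75]
m = 0.3125, f(m) = -3.0969 (−); new bracket [-0.125, 0.3125]
m = 0.09375, f(m) = -1.0643 (−); new bracket [-0.125, 0.09375]
m = -0.015625, f(m) = 0.1892 (+); new bracket [-0.015625, 0.09375]
m = 0.0390625, f(m) = -0.4581 (−); new bracket [-0.015625, 0.0390625]

0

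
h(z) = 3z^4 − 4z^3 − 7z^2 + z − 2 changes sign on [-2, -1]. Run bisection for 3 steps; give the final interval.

[-1.25, -1.125]

m = -1.5, h(m) = 9.4375 (+); new bracket [-1.5, -1]
m = -1.25, h(m) = 0.949219 (+); new bracket [-1.25, -1]
m = -1.125, h(m) = -1.483643 (−); new bracket [-1.25, -1.125]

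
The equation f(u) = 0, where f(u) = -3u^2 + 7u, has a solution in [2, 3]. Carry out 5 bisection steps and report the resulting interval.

m = 2.5, f(m) = -1.25 (−); new bracket [2, 2.5]
m = 2.25, f(m) = 0.5625 (+); new bracket [2.25, 2.5]
m = 2.375, f(m) = -0.296875 (−); new bracket [2.25, 2.375]
m = 2.3125, f(m) = 0.1445 (+); new bracket [2.3125, 2.375]
m = 2.34375, f(m) = -0.0732 (−); new bracket [2.3125, 2.34375]

[2.3125, 2.34375]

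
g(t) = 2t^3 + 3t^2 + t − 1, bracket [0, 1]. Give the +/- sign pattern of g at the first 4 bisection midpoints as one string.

+--+

midpoint 0.5: g = 0.5 > 0 → [0, 0.5]
midpoint 0.25: g = -0.53125 < 0 → [0.25, 0.5]
midpoint 0.375: g = -0.097656 < 0 → [0.375, 0.5]
midpoint 0.4375: g = 0.1792 > 0 → [0.375, 0.4375]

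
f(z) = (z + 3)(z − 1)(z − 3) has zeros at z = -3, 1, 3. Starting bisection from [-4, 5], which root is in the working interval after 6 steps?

-3

z = 0.5 gives f = 4.375, positive; keep [-4, 0.5]
z = -1.75 gives f = 16.328125, positive; keep [-4, -1.75]
z = -2.875 gives f = 2.845703, positive; keep [-4, -2.875]
z = -3.4375 gives f = -12.4978, negative; keep [-3.4375, -2.875]
z = -3.15625 gives f = -3.998, negative; keep [-3.15625, -2.875]
z = -3.015625 gives f = -0.3774, negative; keep [-3.015625, -2.875]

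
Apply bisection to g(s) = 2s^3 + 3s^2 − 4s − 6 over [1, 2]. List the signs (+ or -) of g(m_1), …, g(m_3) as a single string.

g(1.5) = 1.5 > 0, so the root lies in [1, 1.5]
g(1.25) = -2.40625 < 0, so the root lies in [1.25, 1.5]
g(1.375) = -0.628906 < 0, so the root lies in [1.375, 1.5]

+--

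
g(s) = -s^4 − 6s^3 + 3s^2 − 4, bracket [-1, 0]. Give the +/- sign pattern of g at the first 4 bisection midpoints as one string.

g(-0.5) = -2.5625 < 0, so the root lies in [-1, -0.5]
g(-0.75) = -0.097656 < 0, so the root lies in [-1, -0.75]
g(-0.875) = 1.730225 > 0, so the root lies in [-0.875, -0.75]
g(-0.8125) = 0.7629 > 0, so the root lies in [-0.8125, -0.75]

--++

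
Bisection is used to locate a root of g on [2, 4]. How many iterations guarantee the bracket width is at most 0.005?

9

Width after n steps is 2/2^n. Need 2^n ≥ 2/0.005 = 400.
2^8 = 256 < 400 ≤ 2^9 = 512, so n = 9.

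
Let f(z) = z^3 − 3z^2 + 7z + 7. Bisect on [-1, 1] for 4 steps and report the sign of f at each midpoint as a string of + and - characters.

++-+

f(0) = 7 > 0, so the root lies in [-1, 0]
f(-0.5) = 2.625 > 0, so the root lies in [-1, -0.5]
f(-0.75) = -0.359375 < 0, so the root lies in [-0.75, -0.5]
f(-0.625) = 1.209 > 0, so the root lies in [-0.75, -0.625]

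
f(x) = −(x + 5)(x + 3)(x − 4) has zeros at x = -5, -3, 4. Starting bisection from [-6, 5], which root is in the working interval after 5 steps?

4

m = -0.5, f(m) = 50.625 (+); new bracket [-0.5, 5]
m = 2.25, f(m) = 66.609375 (+); new bracket [2.25, 5]
m = 3.625, f(m) = 21.427734 (+); new bracket [3.625, 5]
m = 4.3125, f(m) = -21.2805 (−); new bracket [3.625, 4.3125]
m = 3.96875, f(m) = 1.9532 (+); new bracket [3.96875, 4.3125]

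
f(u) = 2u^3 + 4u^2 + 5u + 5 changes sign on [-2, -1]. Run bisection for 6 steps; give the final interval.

f(-1.5) = -0.25 < 0, so the root lies in [-1.5, -1]
f(-1.25) = 1.09375 > 0, so the root lies in [-1.5, -1.25]
f(-1.375) = 0.488281 > 0, so the root lies in [-1.5, -1.375]
f(-1.4375) = 0.1372 > 0, so the root lies in [-1.5, -1.4375]
f(-1.46875) = -0.0517 < 0, so the root lies in [-1.46875, -1.4375]
f(-1.453125) = 0.0439 > 0, so the root lies in [-1.46875, -1.453125]

[-1.46875, -1.453125]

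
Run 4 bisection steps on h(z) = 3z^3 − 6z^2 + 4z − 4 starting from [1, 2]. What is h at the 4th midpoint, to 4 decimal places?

midpoint 1.5: h = -1.375 < 0 → [1.5, 2]
midpoint 1.75: h = 0.703125 > 0 → [1.5, 1.75]
midpoint 1.625: h = -0.470703 < 0 → [1.625, 1.75]
midpoint 1.6875: h = 0.0803 > 0 → [1.625, 1.6875]

0.0803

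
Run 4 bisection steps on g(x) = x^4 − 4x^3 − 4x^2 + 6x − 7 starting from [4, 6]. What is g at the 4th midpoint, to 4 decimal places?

-2.9802

g(5) = 48 > 0, so the root lies in [4, 5]
g(4.5) = -15.4375 < 0, so the root lies in [4.5, 5]
g(4.75) = 11.628906 > 0, so the root lies in [4.5, 4.75]
g(4.625) = -2.9802 < 0, so the root lies in [4.625, 4.75]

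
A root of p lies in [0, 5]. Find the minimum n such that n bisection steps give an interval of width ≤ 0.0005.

Width after n steps is 5/2^n. Need 2^n ≥ 5/0.0005 = 10000.
2^13 = 8192 < 10000 ≤ 2^14 = 16384, so n = 14.

14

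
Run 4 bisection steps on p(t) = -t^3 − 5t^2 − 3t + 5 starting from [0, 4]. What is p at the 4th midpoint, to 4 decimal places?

-0.4844

t = 2 gives p = -29, negative; keep [0, 2]
t = 1 gives p = -4, negative; keep [0, 1]
t = 0.5 gives p = 2.125, positive; keep [0.5, 1]
t = 0.75 gives p = -0.4844, negative; keep [0.5, 0.75]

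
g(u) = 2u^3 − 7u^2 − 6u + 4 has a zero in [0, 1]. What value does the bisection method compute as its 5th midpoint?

u = 0.5 gives g = -0.5, negative; keep [0, 0.5]
u = 0.25 gives g = 2.09375, positive; keep [0.25, 0.5]
u = 0.375 gives g = 0.871094, positive; keep [0.375, 0.5]
u = 0.4375 gives g = 0.2026, positive; keep [0.4375, 0.5]
u = 0.46875 gives g = -0.1446, negative; keep [0.4375, 0.46875]

0.46875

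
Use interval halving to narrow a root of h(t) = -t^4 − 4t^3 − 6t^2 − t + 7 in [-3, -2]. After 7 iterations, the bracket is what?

[-2.1328125, -2.125]

m = -2.5, h(m) = -4.5625 (−); new bracket [-2.5, -2]
m = -2.25, h(m) = -1.191406 (−); new bracket [-2.25, -2]
m = -2.125, h(m) = 0.023193 (+); new bracket [-2.25, -2.125]
m = -2.1875, h(m) = -0.551 (−); new bracket [-2.1875, -2.125]
m = -2.15625, h(m) = -0.2561 (−); new bracket [-2.15625, -2.125]
m = -2.140625, h(m) = -0.1145 (−); new bracket [-2.140625, -2.125]
m = -2.1328125, h(m) = -0.0452 (−); new bracket [-2.1328125, -2.125]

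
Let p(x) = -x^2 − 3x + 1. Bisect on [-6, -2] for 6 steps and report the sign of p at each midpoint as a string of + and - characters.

-+-+--

m = -4, p(m) = -3 (−); new bracket [-4, -2]
m = -3, p(m) = 1 (+); new bracket [-4, -3]
m = -3.5, p(m) = -0.75 (−); new bracket [-3.5, -3]
m = -3.25, p(m) = 0.1875 (+); new bracket [-3.5, -3.25]
m = -3.375, p(m) = -0.2656 (−); new bracket [-3.375, -3.25]
m = -3.3125, p(m) = -0.0352 (−); new bracket [-3.3125, -3.25]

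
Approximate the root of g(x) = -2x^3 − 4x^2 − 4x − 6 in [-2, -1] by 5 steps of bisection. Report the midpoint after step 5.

m = -1.5, g(m) = -2.25 (−); new bracket [-2, -1.5]
m = -1.75, g(m) = -0.53125 (−); new bracket [-2, -1.75]
m = -1.875, g(m) = 0.621094 (+); new bracket [-1.875, -1.75]
m = -1.8125, g(m) = 0.0181 (+); new bracket [-1.8125, -1.75]
m = -1.78125, g(m) = -0.2631 (−); new bracket [-1.8125, -1.78125]

-1.78125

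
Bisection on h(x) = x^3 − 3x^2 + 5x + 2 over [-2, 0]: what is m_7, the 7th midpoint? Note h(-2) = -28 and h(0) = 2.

-0.328125

m = -1, h(m) = -7 (−); new bracket [-1, 0]
m = -0.5, h(m) = -1.375 (−); new bracket [-0.5, 0]
m = -0.25, h(m) = 0.546875 (+); new bracket [-0.5, -0.25]
m = -0.375, h(m) = -0.3496 (−); new bracket [-0.375, -0.25]
m = -0.3125, h(m) = 0.114 (+); new bracket [-0.375, -0.3125]
m = -0.34375, h(m) = -0.1139 (−); new bracket [-0.34375, -0.3125]
m = -0.328125, h(m) = 0.001 (+); new bracket [-0.34375, -0.328125]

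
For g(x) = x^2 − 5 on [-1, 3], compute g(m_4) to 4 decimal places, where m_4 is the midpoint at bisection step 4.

0.0625

x = 1 gives g = -4, negative; keep [1, 3]
x = 2 gives g = -1, negative; keep [2, 3]
x = 2.5 gives g = 1.25, positive; keep [2, 2.5]
x = 2.25 gives g = 0.0625, positive; keep [2, 2.25]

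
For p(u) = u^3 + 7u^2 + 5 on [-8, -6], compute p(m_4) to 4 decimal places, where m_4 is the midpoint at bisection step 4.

-1.3457

p(-7) = 5 > 0, so the root lies in [-8, -7]
p(-7.5) = -23.125 < 0, so the root lies in [-7.5, -7]
p(-7.25) = -8.140625 < 0, so the root lies in [-7.25, -7]
p(-7.125) = -1.3457 < 0, so the root lies in [-7.125, -7]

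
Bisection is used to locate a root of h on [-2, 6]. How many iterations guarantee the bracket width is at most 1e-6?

Width after n steps is 8/2^n. Need 2^n ≥ 8/1e-6 = 8000000.
2^22 = 4194304 < 8000000 ≤ 2^23 = 8388608, so n = 23.

23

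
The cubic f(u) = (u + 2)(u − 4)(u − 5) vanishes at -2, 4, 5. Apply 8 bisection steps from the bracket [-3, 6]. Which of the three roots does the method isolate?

-2

m = 1.5, f(m) = 30.625 (+); new bracket [-3, 1.5]
m = -0.75, f(m) = 34.140625 (+); new bracket [-3, -0.75]
m = -1.875, f(m) = 5.048828 (+); new bracket [-3, -1.875]
m = -2.4375, f(m) = -20.947 (−); new bracket [-2.4375, -1.875]
m = -2.15625, f(m) = -6.8837 (−); new bracket [-2.15625, -1.875]
m = -2.015625, f(m) = -0.6594 (−); new bracket [-2.015625, -1.875]
m = -1.9453125, f(m) = 2.2582 (+); new bracket [-2.015625, -1.9453125]
m = -1.98046875, f(m) = 0.8154 (+); new bracket [-2.015625, -1.98046875]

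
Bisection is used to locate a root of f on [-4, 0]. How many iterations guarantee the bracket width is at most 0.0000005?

Width after n steps is 4/2^n. Need 2^n ≥ 4/0.0000005 = 8000000.
2^22 = 4194304 < 8000000 ≤ 2^23 = 8388608, so n = 23.

23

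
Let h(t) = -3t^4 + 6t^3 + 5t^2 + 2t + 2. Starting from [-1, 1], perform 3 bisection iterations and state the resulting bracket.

midpoint 0: h = 2 > 0 → [-1, 0]
midpoint -0.5: h = 1.3125 > 0 → [-1, -0.5]
midpoint -0.75: h = -0.167969 < 0 → [-0.75, -0.5]

[-0.75, -0.5]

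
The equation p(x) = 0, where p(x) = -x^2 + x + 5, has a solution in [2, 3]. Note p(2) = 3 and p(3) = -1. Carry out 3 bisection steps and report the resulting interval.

[2.75, 2.875]

p(2.5) = 1.25 > 0, so the root lies in [2.5, 3]
p(2.75) = 0.1875 > 0, so the root lies in [2.75, 3]
p(2.875) = -0.390625 < 0, so the root lies in [2.75, 2.875]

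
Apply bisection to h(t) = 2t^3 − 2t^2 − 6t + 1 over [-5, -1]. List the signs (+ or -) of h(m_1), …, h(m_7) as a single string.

---++--

t = -3 gives h = -53, negative; keep [-3, -1]
t = -2 gives h = -11, negative; keep [-2, -1]
t = -1.5 gives h = -1.25, negative; keep [-1.5, -1]
t = -1.25 gives h = 1.4688, positive; keep [-1.5, -1.25]
t = -1.375 gives h = 0.2695, positive; keep [-1.5, -1.375]
t = -1.4375 gives h = -0.4487, negative; keep [-1.4375, -1.375]
t = -1.40625 gives h = -0.0794, negative; keep [-1.40625, -1.375]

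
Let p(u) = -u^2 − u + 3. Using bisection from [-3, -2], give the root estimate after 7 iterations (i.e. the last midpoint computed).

-2.3046875

p(-2.5) = -0.75 < 0, so the root lies in [-2.5, -2]
p(-2.25) = 0.1875 > 0, so the root lies in [-2.5, -2.25]
p(-2.375) = -0.265625 < 0, so the root lies in [-2.375, -2.25]
p(-2.3125) = -0.0352 < 0, so the root lies in [-2.3125, -2.25]
p(-2.28125) = 0.0771 > 0, so the root lies in [-2.3125, -2.28125]
p(-2.296875) = 0.0212 > 0, so the root lies in [-2.3125, -2.296875]
p(-2.3046875) = -0.0069 < 0, so the root lies in [-2.3046875, -2.296875]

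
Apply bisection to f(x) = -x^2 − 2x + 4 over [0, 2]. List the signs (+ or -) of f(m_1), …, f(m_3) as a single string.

+--

x = 1 gives f = 1, positive; keep [1, 2]
x = 1.5 gives f = -1.25, negative; keep [1, 1.5]
x = 1.25 gives f = -0.0625, negative; keep [1, 1.25]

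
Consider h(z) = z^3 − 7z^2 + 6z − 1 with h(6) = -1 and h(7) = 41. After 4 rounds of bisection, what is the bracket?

m = 6.5, h(m) = 16.875 (+); new bracket [6, 6.5]
m = 6.25, h(m) = 7.203125 (+); new bracket [6, 6.25]
m = 6.125, h(m) = 2.923828 (+); new bracket [6, 6.125]
m = 6.0625, h(m) = 0.9182 (+); new bracket [6, 6.0625]

[6, 6.0625]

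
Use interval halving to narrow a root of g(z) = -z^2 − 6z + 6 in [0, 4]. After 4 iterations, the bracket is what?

[0.75, 1]

m = 2, g(m) = -10 (−); new bracket [0, 2]
m = 1, g(m) = -1 (−); new bracket [0, 1]
m = 0.5, g(m) = 2.75 (+); new bracket [0.5, 1]
m = 0.75, g(m) = 0.9375 (+); new bracket [0.75, 1]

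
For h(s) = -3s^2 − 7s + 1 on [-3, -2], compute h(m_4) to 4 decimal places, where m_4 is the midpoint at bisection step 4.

h(-2.5) = -0.25 < 0, so the root lies in [-2.5, -2]
h(-2.25) = 1.5625 > 0, so the root lies in [-2.5, -2.25]
h(-2.375) = 0.703125 > 0, so the root lies in [-2.5, -2.375]
h(-2.4375) = 0.2383 > 0, so the root lies in [-2.5, -2.4375]

0.2383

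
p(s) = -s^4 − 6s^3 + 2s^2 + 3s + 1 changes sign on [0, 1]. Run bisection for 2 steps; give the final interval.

[0.75, 1]

m = 0.5, p(m) = 2.1875 (+); new bracket [0.5, 1]
m = 0.75, p(m) = 1.527344 (+); new bracket [0.75, 1]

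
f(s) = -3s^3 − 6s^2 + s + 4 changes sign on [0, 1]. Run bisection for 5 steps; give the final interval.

[0.75, 0.78125]

midpoint 0.5: f = 2.625 > 0 → [0.5, 1]
midpoint 0.75: f = 0.109375 > 0 → [0.75, 1]
midpoint 0.875: f = -1.728516 < 0 → [0.75, 0.875]
midpoint 0.8125: f = -0.7576 < 0 → [0.75, 0.8125]
midpoint 0.78125: f = -0.3114 < 0 → [0.75, 0.78125]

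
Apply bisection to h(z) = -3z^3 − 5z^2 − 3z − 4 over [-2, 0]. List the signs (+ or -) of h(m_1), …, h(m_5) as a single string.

--++-

z = -1 gives h = -3, negative; keep [-2, -1]
z = -1.5 gives h = -0.625, negative; keep [-2, -1.5]
z = -1.75 gives h = 2.015625, positive; keep [-1.75, -1.5]
z = -1.625 gives h = 0.5449, positive; keep [-1.625, -1.5]
z = -1.5625 gives h = -0.0754, negative; keep [-1.625, -1.5625]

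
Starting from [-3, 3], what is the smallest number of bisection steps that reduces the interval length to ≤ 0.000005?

Width after n steps is 6/2^n. Need 2^n ≥ 6/0.000005 = 1200000.
2^20 = 1048576 < 1200000 ≤ 2^21 = 2097152, so n = 21.

21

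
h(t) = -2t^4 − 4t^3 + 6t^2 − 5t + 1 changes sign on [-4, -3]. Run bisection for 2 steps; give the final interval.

[-3.25, -3]

m = -3.5, h(m) = -36.625 (−); new bracket [-3.5, -3]
m = -3.25, h(m) = -5.195312 (−); new bracket [-3.25, -3]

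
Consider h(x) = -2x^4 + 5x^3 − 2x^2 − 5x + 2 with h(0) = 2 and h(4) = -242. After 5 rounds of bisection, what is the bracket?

[0.375, 0.5]

h(2) = -8 < 0, so the root lies in [0, 2]
h(1) = -2 < 0, so the root lies in [0, 1]
h(0.5) = -0.5 < 0, so the root lies in [0, 0.5]
h(0.25) = 0.6953 > 0, so the root lies in [0.25, 0.5]
h(0.375) = 0.0679 > 0, so the root lies in [0.375, 0.5]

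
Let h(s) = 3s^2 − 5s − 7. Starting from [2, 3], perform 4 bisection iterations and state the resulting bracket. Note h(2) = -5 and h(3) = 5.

[2.5625, 2.625]

h(2.5) = -0.75 < 0, so the root lies in [2.5, 3]
h(2.75) = 1.9375 > 0, so the root lies in [2.5, 2.75]
h(2.625) = 0.546875 > 0, so the root lies in [2.5, 2.625]
h(2.5625) = -0.1133 < 0, so the root lies in [2.5625, 2.625]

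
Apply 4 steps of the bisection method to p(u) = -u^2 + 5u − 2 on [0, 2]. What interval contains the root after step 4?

m = 1, p(m) = 2 (+); new bracket [0, 1]
m = 0.5, p(m) = 0.25 (+); new bracket [0, 0.5]
m = 0.25, p(m) = -0.8125 (−); new bracket [0.25, 0.5]
m = 0.375, p(m) = -0.2656 (−); new bracket [0.375, 0.5]

[0.375, 0.5]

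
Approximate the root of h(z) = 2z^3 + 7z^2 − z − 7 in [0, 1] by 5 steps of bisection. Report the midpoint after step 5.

0.96875

midpoint 0.5: h = -5.5 < 0 → [0.5, 1]
midpoint 0.75: h = -2.96875 < 0 → [0.75, 1]
midpoint 0.875: h = -1.175781 < 0 → [0.875, 1]
midpoint 0.9375: h = -0.1372 < 0 → [0.9375, 1]
midpoint 0.96875: h = 0.4189 > 0 → [0.9375, 0.96875]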